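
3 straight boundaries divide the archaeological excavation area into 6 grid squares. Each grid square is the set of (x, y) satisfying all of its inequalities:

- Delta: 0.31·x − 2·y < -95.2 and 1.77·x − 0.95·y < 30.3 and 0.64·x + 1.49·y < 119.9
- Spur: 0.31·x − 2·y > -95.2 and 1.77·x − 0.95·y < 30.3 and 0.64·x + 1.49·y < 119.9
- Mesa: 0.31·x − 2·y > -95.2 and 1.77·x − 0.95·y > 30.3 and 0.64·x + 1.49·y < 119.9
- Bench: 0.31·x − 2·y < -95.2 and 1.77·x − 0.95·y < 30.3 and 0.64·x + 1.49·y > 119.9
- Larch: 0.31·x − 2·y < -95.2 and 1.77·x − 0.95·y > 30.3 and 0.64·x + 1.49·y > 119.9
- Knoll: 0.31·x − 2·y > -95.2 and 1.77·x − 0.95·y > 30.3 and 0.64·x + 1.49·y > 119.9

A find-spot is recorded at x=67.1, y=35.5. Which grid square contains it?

Mesa

0.31·67.1 − 2·35.5 = -50.199, which is > -95.2
1.77·67.1 − 0.95·35.5 = 85.042, which is > 30.3
0.64·67.1 + 1.49·35.5 = 95.839, which is < 119.9
This sign pattern matches Mesa.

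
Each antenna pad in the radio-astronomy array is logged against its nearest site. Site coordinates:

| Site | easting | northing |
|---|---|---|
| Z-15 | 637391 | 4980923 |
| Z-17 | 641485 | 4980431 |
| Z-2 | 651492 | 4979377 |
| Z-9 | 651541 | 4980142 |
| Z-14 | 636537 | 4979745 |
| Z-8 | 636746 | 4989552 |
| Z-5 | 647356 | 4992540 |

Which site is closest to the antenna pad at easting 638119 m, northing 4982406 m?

Z-15

Squared distances to each site:
Z-15: 2729273.000; Z-17: 15230581.000; Z-2: 188011970.000; Z-9: 185275780.000; Z-14: 9583645.000; Z-8: 52950445.000; Z-5: 188020125.000.
Minimum at Z-15.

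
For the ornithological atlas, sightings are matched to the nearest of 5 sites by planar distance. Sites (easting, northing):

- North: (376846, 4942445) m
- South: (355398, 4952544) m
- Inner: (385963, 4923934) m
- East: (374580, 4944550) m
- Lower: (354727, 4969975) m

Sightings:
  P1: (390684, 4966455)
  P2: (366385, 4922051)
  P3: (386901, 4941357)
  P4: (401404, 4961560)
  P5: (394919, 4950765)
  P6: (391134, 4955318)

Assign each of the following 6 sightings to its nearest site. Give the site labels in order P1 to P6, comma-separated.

P1 → East (d²=739167841.00)
P2 → Inner (d²=386843773.00)
P3 → North (d²=102286769.00)
P4 → North (d²=968478589.00)
P5 → North (d²=395855729.00)
P6 → North (d²=369861073.00)

East, Inner, North, North, North, North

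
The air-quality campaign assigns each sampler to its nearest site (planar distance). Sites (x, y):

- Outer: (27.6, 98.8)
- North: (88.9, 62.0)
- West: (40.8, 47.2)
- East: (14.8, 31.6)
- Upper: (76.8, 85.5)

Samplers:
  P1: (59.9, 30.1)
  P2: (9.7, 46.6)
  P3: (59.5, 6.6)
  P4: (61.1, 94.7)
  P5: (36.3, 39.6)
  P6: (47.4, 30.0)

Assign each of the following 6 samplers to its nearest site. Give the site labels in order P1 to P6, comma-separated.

P1 → West (d²=657.22)
P2 → East (d²=251.01)
P3 → West (d²=1998.05)
P4 → Upper (d²=331.13)
P5 → West (d²=78.01)
P6 → West (d²=339.40)

West, East, West, Upper, West, West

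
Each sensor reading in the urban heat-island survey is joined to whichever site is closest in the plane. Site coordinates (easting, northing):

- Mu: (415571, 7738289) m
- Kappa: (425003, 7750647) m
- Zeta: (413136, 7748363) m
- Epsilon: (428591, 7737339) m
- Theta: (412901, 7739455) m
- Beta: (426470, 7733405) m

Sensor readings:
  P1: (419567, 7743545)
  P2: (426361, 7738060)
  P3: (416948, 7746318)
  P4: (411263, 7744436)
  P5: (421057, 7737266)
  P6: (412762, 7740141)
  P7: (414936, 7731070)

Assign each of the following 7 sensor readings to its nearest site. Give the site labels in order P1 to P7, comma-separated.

Mu, Epsilon, Zeta, Zeta, Mu, Theta, Mu

P1 → Mu (d²=43593552.00)
P2 → Epsilon (d²=5492741.00)
P3 → Zeta (d²=18713369.00)
P4 → Zeta (d²=18929458.00)
P5 → Mu (d²=31142725.00)
P6 → Theta (d²=489917.00)
P7 → Mu (d²=52517186.00)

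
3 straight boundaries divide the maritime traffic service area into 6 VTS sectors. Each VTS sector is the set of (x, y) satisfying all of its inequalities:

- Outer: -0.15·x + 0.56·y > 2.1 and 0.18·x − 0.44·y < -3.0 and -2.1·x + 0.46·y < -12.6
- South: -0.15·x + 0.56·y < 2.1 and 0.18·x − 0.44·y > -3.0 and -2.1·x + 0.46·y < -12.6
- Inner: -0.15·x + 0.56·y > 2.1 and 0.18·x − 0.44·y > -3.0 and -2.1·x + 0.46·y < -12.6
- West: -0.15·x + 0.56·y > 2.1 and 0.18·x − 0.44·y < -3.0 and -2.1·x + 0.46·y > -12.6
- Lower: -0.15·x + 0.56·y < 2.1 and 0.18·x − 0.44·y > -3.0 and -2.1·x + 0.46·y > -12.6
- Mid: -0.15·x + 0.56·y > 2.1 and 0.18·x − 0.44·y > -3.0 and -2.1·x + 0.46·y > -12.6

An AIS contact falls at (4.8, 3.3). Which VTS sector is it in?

-0.15·4.8 + 0.56·3.3 = 1.128, which is < 2.1
0.18·4.8 − 0.44·3.3 = -0.588, which is > -3.0
-2.1·4.8 + 0.46·3.3 = -8.562, which is > -12.6
This sign pattern matches Lower.

Lower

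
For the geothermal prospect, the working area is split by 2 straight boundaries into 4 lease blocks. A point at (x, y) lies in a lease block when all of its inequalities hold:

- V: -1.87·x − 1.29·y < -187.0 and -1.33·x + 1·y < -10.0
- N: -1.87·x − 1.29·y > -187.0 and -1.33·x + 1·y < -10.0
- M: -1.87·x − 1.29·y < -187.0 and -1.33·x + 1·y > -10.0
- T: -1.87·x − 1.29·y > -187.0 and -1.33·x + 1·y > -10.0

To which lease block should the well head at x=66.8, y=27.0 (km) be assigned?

-1.87·66.8 − 1.29·27.0 = -159.746, which is > -187.0
-1.33·66.8 + 1·27.0 = -61.844, which is < -10.0
This sign pattern matches N.

N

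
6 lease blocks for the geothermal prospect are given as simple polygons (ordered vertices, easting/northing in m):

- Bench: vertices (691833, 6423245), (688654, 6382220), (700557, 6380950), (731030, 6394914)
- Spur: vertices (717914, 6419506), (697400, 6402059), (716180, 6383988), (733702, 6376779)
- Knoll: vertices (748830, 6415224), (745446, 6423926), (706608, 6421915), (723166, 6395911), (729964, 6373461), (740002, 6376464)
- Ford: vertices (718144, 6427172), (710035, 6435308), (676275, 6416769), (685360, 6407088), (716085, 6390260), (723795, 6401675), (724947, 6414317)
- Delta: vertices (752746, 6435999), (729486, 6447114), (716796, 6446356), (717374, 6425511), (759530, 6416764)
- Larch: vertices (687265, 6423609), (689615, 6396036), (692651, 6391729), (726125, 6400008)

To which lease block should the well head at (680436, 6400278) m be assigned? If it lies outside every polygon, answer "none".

none

Cast a ray rightward from (680436, 6400278). For each polygon, the edges (by vertex number in listed order) whose endpoints lie on opposite sides of northing = 6400278, where each meets that height, and whether that is right or left of the point:
Bench: 1–2 at easting≈690053.3 (right), 4–1 at easting≈723608.7 (right) → 2 crossings.
Spur: 2–3 at easting≈699250.9 (right), 4–1 at easting≈725018.9 (right) → 2 crossings.
Knoll: 3–4 at easting≈720385.3 (right), 6–1 at easting≈745425.9 (right) → 2 crossings.
Ford: 4–5 at easting≈697793.9 (right), 5–6 at easting≈722851.4 (right) → 2 crossings.
Delta: no edge straddles that height → 0 crossings.
Larch: 1–2 at easting≈689253.5 (right), 4–1 at easting≈725680.4 (right) → 2 crossings.
All counts are even, so the point lies outside every listed polygon.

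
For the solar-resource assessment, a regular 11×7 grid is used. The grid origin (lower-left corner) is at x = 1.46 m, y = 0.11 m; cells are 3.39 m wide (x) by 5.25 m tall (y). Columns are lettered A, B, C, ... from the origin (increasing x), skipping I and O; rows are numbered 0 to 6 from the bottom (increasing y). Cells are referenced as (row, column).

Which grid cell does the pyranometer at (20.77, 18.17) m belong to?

(3, F)

Column index: ⌊(20.77 − 1.46) / 3.39⌋ = ⌊5.696⌋ = 5 → column F
Row offset from origin: ⌊(18.17 − 0.11) / 5.25⌋ = ⌊3.440⌋ = 3 → row 3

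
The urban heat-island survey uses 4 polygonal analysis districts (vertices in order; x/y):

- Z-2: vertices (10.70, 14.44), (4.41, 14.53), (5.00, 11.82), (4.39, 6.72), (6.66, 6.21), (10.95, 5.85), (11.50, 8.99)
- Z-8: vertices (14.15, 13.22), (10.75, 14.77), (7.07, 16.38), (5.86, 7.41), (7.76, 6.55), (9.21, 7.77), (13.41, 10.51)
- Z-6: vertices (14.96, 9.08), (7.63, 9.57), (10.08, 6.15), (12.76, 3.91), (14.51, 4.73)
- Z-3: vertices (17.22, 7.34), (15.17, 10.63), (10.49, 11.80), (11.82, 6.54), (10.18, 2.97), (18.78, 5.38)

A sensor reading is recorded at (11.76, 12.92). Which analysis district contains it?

Cast a ray rightward from (11.76, 12.92). For each polygon, the edges (by vertex number in listed order) whose endpoints lie on opposite sides of y = 12.92, where each meets that height, and whether that is right or left of the point:
Z-2: 2–3 at x≈4.761 (left), 7–1 at x≈10.923 (left) → 0 crossings.
Z-8: 3–4 at x≈6.603 (left), 7–1 at x≈14.068 (right) → 1 crossing.
Z-6: no edge straddles that height → 0 crossings.
Z-3: no edge straddles that height → 0 crossings.
Only Z-8 has an odd count, so the point is inside Z-8.

Z-8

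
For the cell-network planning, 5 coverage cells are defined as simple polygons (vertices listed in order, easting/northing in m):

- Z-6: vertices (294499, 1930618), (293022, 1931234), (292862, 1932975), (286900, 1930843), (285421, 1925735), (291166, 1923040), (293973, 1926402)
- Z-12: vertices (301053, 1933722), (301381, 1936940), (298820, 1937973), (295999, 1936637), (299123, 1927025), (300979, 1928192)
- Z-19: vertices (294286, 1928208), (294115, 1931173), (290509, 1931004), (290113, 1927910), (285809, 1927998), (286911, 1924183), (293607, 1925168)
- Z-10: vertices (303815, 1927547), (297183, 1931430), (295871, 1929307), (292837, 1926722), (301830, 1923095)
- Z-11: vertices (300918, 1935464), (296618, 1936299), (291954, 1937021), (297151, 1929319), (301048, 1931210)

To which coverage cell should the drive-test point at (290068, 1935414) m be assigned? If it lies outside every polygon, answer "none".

none

Cast a ray rightward from (290068, 1935414). For each polygon, the edges (by vertex number in listed order) whose endpoints lie on opposite sides of northing = 1935414, where each meets that height, and whether that is right or left of the point:
Z-6: no edge straddles that height → 0 crossings.
Z-12: 1–2 at easting≈301225.5 (right), 4–5 at easting≈296396.5 (right) → 2 crossings.
Z-19: no edge straddles that height → 0 crossings.
Z-10: no edge straddles that height → 0 crossings.
Z-11: 3–4 at easting≈293038.3 (right), 5–1 at easting≈300919.5 (right) → 2 crossings.
All counts are even, so the point lies outside every listed polygon.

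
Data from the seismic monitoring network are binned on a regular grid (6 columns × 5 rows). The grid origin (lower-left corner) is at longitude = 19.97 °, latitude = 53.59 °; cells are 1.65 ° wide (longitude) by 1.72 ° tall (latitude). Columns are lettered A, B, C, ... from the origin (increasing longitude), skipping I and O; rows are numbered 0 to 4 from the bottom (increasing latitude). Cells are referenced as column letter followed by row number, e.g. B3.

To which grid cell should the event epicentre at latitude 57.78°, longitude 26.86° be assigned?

E2

Column index: ⌊(26.86 − 19.97) / 1.65⌋ = ⌊4.176⌋ = 4 → column E
Row offset from origin: ⌊(57.78 − 53.59) / 1.72⌋ = ⌊2.436⌋ = 2 → row 2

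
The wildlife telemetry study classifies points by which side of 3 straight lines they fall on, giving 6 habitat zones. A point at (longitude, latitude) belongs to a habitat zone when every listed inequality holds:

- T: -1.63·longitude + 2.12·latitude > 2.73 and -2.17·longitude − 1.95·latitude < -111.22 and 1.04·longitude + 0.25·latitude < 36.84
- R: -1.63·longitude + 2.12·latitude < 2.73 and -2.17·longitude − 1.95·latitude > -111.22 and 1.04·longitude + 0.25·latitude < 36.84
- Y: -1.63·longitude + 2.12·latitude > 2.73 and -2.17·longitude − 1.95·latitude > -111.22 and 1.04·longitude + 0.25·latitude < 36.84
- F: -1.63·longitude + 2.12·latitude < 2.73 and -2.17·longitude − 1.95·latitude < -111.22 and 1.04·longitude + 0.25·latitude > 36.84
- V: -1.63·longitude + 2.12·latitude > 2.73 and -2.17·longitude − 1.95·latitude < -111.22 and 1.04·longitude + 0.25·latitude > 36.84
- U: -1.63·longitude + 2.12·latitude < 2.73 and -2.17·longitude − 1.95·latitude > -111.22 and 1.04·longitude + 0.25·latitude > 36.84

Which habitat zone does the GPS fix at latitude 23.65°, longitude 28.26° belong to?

Y

-1.63·28.26 + 2.12·23.65 = 4.074, which is > 2.73
-2.17·28.26 − 1.95·23.65 = -107.442, which is > -111.22
1.04·28.26 + 0.25·23.65 = 35.303, which is < 36.84
This sign pattern matches Y.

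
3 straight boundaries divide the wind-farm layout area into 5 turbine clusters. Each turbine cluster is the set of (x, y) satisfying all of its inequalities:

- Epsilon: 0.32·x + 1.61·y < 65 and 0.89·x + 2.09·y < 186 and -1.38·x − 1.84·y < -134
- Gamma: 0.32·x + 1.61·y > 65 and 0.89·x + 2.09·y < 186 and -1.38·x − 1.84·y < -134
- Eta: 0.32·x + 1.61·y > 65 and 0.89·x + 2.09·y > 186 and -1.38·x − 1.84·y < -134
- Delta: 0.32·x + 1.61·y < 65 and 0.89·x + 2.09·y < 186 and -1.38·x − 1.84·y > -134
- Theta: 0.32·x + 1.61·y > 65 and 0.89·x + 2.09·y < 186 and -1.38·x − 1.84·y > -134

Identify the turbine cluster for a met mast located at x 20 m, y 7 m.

Delta

0.32·20 + 1.61·7 = 17.670, which is < 65
0.89·20 + 2.09·7 = 32.430, which is < 186
-1.38·20 − 1.84·7 = -40.480, which is > -134
This sign pattern matches Delta.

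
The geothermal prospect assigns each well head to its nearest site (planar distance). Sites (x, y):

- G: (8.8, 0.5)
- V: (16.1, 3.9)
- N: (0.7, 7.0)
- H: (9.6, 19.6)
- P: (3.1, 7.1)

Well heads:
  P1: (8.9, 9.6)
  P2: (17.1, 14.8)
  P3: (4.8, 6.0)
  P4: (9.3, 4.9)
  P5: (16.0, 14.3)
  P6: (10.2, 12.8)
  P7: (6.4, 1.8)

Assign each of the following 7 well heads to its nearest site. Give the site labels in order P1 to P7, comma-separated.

P, H, P, G, H, H, G

P1 → P (d²=39.89)
P2 → H (d²=79.29)
P3 → P (d²=4.10)
P4 → G (d²=19.61)
P5 → H (d²=69.05)
P6 → H (d²=46.60)
P7 → G (d²=7.45)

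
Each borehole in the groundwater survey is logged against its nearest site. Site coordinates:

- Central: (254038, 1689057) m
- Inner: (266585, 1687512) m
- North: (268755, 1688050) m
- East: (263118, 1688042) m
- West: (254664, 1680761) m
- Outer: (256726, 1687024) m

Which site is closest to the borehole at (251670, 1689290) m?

Squared distances to each site:
Central: 5661713.000; Inner: 225618509.000; North: 293434825.000; East: 132614208.000; West: 81707877.000; Outer: 30697892.000.
Minimum at Central.

Central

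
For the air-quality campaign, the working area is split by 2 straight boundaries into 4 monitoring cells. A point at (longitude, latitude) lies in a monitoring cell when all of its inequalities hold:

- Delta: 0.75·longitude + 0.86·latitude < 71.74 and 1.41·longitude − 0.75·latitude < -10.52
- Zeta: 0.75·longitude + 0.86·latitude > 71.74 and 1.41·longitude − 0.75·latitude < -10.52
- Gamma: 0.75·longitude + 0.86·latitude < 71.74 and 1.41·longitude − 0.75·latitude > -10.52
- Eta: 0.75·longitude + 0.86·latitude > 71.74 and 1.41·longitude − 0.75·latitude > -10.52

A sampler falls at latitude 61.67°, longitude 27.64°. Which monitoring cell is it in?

Eta

0.75·27.64 + 0.86·61.67 = 73.766, which is > 71.74
1.41·27.64 − 0.75·61.67 = -7.280, which is > -10.52
This sign pattern matches Eta.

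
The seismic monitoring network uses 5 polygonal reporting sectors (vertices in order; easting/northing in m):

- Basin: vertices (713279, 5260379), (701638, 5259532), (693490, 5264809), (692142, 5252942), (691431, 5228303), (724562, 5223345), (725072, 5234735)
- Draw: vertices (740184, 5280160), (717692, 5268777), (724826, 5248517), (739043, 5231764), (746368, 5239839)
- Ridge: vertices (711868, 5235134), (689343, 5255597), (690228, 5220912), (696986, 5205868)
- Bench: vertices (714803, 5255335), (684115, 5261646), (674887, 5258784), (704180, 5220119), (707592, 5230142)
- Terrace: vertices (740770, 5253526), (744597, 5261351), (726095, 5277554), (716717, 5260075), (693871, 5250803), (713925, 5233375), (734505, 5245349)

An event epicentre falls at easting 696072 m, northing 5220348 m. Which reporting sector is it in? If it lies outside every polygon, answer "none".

Ridge

Cast a ray rightward from (696072, 5220348). For each polygon, the edges (by vertex number in listed order) whose endpoints lie on opposite sides of northing = 5220348, where each meets that height, and whether that is right or left of the point:
Basin: no edge straddles that height → 0 crossings.
Draw: no edge straddles that height → 0 crossings.
Ridge: 3–4 at easting≈690481.4 (left), 4–1 at easting≈704349.2 (right) → 1 crossing.
Bench: 3–4 at easting≈704006.5 (right), 4–5 at easting≈704258.0 (right) → 2 crossings.
Terrace: no edge straddles that height → 0 crossings.
Only Ridge has an odd count, so the point is inside Ridge.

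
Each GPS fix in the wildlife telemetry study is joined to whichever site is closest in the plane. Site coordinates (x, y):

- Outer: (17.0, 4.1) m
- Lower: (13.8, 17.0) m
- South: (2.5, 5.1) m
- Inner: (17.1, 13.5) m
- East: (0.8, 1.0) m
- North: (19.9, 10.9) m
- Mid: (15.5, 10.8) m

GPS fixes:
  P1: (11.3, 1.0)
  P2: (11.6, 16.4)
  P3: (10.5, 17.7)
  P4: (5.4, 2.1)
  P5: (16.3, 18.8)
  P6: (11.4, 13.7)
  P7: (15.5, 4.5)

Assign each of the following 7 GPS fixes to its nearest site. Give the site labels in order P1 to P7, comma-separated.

Outer, Lower, Lower, South, Lower, Lower, Outer

P1 → Outer (d²=42.10)
P2 → Lower (d²=5.20)
P3 → Lower (d²=11.38)
P4 → South (d²=17.41)
P5 → Lower (d²=9.49)
P6 → Lower (d²=16.65)
P7 → Outer (d²=2.41)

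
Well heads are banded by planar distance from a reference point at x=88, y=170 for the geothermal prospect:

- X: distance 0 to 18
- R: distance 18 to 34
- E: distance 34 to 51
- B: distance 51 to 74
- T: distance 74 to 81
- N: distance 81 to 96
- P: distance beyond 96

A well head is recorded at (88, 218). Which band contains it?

E

Distance = √((88−88)² + (218−170)²) = √(0.000 + 2304.000) = 48.000.
34 ≤ 48.000 < 51 → E.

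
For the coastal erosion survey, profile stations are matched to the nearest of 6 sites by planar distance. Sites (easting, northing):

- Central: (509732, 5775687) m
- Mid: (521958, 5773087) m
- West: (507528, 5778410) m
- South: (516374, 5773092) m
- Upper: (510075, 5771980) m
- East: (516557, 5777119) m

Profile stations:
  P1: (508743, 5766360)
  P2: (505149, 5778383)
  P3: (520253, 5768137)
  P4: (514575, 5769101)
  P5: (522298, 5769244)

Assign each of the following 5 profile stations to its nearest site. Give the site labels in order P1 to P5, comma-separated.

P1 → Upper (d²=33358624.00)
P2 → West (d²=5660370.00)
P3 → Mid (d²=27409525.00)
P4 → South (d²=19164482.00)
P5 → Mid (d²=14884249.00)

Upper, West, Mid, South, Mid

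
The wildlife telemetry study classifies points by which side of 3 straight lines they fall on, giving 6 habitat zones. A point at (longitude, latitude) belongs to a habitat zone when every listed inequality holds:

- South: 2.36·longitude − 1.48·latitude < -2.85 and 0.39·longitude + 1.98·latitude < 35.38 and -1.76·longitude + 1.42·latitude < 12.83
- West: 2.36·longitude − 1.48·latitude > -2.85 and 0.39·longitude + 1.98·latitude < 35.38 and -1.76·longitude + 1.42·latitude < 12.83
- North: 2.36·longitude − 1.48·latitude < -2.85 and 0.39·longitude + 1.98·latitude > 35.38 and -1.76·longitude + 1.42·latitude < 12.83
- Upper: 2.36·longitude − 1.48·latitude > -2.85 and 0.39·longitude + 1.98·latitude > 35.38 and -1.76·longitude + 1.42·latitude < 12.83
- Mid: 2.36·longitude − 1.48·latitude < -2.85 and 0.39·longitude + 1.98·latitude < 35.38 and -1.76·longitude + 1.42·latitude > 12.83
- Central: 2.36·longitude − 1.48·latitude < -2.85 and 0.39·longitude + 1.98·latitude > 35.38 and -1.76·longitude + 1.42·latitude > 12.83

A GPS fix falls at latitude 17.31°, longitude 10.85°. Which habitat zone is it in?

2.36·10.85 − 1.48·17.31 = -0.013, which is > -2.85
0.39·10.85 + 1.98·17.31 = 38.505, which is > 35.38
-1.76·10.85 + 1.42·17.31 = 5.484, which is < 12.83
This sign pattern matches Upper.

Upper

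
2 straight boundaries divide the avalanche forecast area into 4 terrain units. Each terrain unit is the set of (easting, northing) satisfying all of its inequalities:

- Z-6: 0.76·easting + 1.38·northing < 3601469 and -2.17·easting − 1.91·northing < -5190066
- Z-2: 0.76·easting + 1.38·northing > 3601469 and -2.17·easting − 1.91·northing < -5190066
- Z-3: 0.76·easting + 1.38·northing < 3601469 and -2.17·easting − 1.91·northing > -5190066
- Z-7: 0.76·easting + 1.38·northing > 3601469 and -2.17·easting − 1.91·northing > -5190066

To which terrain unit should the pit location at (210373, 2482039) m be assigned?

0.76·210373 + 1.38·2482039 = 3585097.300, which is < 3601469
-2.17·210373 − 1.91·2482039 = -5197203.900, which is < -5190066
This sign pattern matches Z-6.

Z-6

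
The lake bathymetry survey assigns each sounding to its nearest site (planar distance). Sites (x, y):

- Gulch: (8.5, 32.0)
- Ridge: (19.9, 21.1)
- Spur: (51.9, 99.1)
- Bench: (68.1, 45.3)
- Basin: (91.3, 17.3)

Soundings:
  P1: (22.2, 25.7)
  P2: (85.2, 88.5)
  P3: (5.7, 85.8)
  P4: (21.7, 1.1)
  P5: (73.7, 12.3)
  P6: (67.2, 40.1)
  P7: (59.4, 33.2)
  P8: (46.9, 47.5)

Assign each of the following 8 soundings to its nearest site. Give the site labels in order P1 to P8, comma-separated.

Ridge, Spur, Spur, Ridge, Basin, Bench, Bench, Bench

P1 → Ridge (d²=26.45)
P2 → Spur (d²=1221.25)
P3 → Spur (d²=2311.33)
P4 → Ridge (d²=403.24)
P5 → Basin (d²=334.76)
P6 → Bench (d²=27.85)
P7 → Bench (d²=222.10)
P8 → Bench (d²=454.28)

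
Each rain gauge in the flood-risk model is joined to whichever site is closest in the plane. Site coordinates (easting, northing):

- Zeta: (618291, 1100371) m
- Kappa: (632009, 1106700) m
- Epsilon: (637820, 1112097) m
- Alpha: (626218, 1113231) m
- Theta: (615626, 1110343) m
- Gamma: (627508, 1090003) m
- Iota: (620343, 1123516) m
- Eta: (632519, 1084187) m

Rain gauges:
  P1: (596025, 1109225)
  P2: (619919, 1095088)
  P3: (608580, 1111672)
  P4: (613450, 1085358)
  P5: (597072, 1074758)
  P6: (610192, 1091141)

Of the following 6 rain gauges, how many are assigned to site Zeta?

3

P1 → Theta
P2 → Zeta
P3 → Theta
P4 → Gamma
P5 → Zeta
P6 → Zeta
3 of the 6 go to Zeta.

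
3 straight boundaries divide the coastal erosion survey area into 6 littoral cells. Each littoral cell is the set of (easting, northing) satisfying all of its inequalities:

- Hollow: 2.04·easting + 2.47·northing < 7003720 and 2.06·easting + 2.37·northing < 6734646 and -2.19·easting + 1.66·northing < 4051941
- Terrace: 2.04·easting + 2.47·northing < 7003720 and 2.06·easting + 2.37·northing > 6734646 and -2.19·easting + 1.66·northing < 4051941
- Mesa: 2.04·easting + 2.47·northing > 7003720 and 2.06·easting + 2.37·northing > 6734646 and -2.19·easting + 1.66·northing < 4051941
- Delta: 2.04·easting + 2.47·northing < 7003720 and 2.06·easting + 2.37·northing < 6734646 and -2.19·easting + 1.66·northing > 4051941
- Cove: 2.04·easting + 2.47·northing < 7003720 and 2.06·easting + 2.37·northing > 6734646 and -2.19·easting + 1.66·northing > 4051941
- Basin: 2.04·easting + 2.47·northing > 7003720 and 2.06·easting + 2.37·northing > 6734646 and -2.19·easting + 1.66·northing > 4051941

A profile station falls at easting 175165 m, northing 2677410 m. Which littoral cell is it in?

Delta

2.04·175165 + 2.47·2677410 = 6970539.300, which is < 7003720
2.06·175165 + 2.37·2677410 = 6706301.600, which is < 6734646
-2.19·175165 + 1.66·2677410 = 4060889.250, which is > 4051941
This sign pattern matches Delta.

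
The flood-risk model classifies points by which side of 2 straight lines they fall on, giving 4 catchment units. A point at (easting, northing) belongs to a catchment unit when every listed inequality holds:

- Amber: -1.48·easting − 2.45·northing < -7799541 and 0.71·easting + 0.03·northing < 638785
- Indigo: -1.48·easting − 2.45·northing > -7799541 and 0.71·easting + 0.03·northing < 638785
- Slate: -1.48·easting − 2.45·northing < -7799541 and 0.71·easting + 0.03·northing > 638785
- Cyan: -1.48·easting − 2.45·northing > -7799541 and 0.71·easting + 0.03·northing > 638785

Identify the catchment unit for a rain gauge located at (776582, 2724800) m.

Amber

-1.48·776582 − 2.45·2724800 = -7825101.360, which is < -7799541
0.71·776582 + 0.03·2724800 = 633117.220, which is < 638785
This sign pattern matches Amber.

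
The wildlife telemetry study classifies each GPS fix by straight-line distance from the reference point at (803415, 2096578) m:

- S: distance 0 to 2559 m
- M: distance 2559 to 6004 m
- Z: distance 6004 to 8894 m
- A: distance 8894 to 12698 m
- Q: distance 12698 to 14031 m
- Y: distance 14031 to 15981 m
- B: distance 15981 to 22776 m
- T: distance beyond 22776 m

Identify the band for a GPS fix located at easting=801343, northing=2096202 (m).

S

Distance = √((801343−803415)² + (2096202−2096578)²) = √(4293184.000 + 141376.000) = 2105.840 m.
0 ≤ 2105.840 < 2559 → S.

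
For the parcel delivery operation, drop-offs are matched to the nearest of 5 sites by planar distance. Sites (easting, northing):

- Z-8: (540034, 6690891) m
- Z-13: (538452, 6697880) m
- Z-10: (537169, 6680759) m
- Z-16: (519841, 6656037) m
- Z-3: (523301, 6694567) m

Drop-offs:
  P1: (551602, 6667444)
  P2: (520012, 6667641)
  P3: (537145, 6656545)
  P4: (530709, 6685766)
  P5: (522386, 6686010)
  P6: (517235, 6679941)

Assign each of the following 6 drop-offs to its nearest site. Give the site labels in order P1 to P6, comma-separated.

Z-10, Z-16, Z-16, Z-10, Z-3, Z-3

P1 → Z-10 (d²=385600714.00)
P2 → Z-16 (d²=134682057.00)
P3 → Z-16 (d²=299686480.00)
P4 → Z-10 (d²=66801649.00)
P5 → Z-3 (d²=74059474.00)
P6 → Z-3 (d²=250716232.00)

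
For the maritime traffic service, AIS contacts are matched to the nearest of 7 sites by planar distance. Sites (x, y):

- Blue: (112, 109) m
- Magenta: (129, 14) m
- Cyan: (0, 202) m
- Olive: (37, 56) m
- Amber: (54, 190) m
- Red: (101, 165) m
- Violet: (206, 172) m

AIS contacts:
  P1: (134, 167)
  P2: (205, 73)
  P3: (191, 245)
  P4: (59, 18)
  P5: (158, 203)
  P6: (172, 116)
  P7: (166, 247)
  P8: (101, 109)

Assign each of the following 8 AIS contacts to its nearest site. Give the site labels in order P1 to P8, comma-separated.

P1 → Red (d²=1093.00)
P2 → Magenta (d²=9257.00)
P3 → Violet (d²=5554.00)
P4 → Olive (d²=1928.00)
P5 → Violet (d²=3265.00)
P6 → Blue (d²=3649.00)
P7 → Violet (d²=7225.00)
P8 → Blue (d²=121.00)

Red, Magenta, Violet, Olive, Violet, Blue, Violet, Blue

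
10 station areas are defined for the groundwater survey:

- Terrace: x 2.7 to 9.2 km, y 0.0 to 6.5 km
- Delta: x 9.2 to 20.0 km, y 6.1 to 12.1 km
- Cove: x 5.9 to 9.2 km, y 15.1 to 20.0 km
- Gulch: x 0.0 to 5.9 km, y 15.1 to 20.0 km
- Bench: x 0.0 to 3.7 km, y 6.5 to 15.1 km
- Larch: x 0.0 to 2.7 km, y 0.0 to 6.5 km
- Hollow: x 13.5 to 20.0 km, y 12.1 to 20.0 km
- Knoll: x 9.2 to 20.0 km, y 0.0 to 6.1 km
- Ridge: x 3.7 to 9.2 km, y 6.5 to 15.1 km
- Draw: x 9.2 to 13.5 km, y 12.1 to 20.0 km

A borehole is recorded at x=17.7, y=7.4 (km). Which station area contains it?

The point has x = 17.7 and y = 7.4.
Only Delta satisfies 9.2 ≤ x ≤ 20.0 and 6.1 ≤ y ≤ 12.1.

Delta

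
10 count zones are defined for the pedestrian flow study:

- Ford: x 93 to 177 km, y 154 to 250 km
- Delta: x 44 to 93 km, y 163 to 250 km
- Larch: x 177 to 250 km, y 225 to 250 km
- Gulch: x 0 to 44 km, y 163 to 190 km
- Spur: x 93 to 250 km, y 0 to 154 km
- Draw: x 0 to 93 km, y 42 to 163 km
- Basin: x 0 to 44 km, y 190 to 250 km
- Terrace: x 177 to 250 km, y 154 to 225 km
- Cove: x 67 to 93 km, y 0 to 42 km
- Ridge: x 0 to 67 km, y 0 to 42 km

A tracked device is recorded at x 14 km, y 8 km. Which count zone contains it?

The point has x = 14 and y = 8.
Only Ridge satisfies 0 ≤ x ≤ 67 and 0 ≤ y ≤ 42.

Ridge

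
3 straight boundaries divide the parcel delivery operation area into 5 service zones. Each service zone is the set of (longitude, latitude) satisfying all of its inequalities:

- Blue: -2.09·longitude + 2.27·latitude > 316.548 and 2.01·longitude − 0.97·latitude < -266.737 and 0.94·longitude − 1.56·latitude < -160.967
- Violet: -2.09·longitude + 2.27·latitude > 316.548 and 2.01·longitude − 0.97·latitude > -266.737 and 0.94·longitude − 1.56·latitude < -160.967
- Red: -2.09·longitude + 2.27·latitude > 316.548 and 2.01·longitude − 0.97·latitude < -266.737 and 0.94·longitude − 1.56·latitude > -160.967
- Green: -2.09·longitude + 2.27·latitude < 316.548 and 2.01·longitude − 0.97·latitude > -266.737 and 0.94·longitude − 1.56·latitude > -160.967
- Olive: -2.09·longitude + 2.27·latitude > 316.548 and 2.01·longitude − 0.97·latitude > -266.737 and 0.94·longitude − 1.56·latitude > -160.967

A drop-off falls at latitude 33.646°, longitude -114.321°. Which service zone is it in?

Green

-2.09·-114.321 + 2.27·33.646 = 315.307, which is < 316.548
2.01·-114.321 − 0.97·33.646 = -262.422, which is > -266.737
0.94·-114.321 − 1.56·33.646 = -159.950, which is > -160.967
This sign pattern matches Green.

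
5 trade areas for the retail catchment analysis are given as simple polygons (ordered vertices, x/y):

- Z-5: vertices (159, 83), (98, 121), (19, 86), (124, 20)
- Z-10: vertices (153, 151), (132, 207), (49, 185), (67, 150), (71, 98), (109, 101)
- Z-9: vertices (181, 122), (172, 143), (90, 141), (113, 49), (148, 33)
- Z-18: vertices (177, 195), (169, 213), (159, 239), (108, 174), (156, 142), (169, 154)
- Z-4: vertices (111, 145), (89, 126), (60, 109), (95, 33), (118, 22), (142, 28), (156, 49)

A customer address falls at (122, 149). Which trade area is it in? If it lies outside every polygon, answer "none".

Z-10

Cast a ray rightward from (122, 149). For each polygon, the edges (by vertex number in listed order) whose endpoints lie on opposite sides of y = 149, where each meets that height, and whether that is right or left of the point:
Z-5: no edge straddles that height → 0 crossings.
Z-10: 4–5 at x≈67.1 (left), 6–1 at x≈151.2 (right) → 1 crossing.
Z-9: no edge straddles that height → 0 crossings.
Z-18: 4–5 at x≈145.5 (right), 5–6 at x≈163.6 (right) → 2 crossings.
Z-4: no edge straddles that height → 0 crossings.
Only Z-10 has an odd count, so the point is inside Z-10.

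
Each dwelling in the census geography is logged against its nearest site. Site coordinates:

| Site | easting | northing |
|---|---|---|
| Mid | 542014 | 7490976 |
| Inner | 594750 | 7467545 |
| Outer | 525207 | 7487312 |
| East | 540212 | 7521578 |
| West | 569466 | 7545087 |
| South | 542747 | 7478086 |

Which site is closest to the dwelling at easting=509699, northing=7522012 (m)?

East

Squared distances to each site:
Mid: 2007492521.000; Inner: 10200326690.000; Outer: 1444588064.000; East: 931231525.000; West: 4104549914.000; South: 3021663780.000.
Minimum at East.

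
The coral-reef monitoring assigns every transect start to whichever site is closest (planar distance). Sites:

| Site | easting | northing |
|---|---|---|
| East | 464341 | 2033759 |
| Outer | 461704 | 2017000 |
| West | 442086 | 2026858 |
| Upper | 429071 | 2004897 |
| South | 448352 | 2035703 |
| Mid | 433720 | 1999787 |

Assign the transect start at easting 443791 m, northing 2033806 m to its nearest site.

Squared distances to each site:
East: 422304709.000; Outer: 603317205.000; West: 51181729.000; Upper: 1052408681.000; South: 24401330.000; Mid: 1258717402.000.
Minimum at South.

South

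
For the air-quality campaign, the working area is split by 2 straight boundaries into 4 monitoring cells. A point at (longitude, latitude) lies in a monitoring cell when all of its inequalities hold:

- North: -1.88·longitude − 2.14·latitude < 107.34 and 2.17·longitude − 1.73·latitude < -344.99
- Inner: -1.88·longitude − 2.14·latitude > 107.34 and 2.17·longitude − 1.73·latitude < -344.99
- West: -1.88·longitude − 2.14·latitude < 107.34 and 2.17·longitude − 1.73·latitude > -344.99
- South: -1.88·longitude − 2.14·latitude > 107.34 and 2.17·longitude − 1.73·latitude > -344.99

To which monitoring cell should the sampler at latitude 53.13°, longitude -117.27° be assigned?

-1.88·-117.27 − 2.14·53.13 = 106.769, which is < 107.34
2.17·-117.27 − 1.73·53.13 = -346.391, which is < -344.99
This sign pattern matches North.

North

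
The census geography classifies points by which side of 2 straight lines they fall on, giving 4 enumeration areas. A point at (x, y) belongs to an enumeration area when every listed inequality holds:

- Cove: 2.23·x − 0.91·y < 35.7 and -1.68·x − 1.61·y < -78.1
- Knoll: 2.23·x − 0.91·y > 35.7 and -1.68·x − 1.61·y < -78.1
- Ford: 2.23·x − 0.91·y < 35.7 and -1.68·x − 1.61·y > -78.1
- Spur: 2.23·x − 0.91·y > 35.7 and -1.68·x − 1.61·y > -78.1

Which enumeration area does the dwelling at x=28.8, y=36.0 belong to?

2.23·28.8 − 0.91·36.0 = 31.464, which is < 35.7
-1.68·28.8 − 1.61·36.0 = -106.344, which is < -78.1
This sign pattern matches Cove.

Cove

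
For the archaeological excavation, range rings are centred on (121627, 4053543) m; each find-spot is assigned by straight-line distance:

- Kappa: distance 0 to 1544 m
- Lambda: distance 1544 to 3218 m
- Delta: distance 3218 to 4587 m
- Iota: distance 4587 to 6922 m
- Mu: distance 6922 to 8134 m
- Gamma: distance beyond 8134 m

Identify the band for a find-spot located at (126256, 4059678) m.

Mu

Distance = √((126256−121627)² + (4059678−4053543)²) = √(21427641.000 + 37638225.000) = 7685.432 m.
6922 ≤ 7685.432 < 8134 → Mu.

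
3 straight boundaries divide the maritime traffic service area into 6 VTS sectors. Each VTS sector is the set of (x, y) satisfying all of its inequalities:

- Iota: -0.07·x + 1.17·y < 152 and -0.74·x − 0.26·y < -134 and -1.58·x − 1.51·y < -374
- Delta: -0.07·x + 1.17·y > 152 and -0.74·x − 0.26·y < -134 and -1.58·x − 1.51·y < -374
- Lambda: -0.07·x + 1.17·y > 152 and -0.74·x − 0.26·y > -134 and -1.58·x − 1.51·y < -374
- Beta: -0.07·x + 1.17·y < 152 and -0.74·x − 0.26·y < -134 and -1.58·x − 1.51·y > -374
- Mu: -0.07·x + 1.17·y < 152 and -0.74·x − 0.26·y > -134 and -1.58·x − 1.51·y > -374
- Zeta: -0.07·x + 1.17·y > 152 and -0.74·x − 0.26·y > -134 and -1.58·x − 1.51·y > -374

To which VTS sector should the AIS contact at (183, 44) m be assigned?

-0.07·183 + 1.17·44 = 38.670, which is < 152
-0.74·183 − 0.26·44 = -146.860, which is < -134
-1.58·183 − 1.51·44 = -355.580, which is > -374
This sign pattern matches Beta.

Beta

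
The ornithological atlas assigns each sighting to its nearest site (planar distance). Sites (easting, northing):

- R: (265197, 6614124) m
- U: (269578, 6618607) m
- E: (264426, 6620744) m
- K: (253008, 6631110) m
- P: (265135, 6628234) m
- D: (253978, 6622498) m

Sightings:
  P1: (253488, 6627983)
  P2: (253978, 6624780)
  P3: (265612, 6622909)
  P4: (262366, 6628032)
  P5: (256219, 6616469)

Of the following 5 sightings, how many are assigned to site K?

P1 → K
P2 → D
P3 → E
P4 → P
P5 → D
1 of the 5 goes to K.

1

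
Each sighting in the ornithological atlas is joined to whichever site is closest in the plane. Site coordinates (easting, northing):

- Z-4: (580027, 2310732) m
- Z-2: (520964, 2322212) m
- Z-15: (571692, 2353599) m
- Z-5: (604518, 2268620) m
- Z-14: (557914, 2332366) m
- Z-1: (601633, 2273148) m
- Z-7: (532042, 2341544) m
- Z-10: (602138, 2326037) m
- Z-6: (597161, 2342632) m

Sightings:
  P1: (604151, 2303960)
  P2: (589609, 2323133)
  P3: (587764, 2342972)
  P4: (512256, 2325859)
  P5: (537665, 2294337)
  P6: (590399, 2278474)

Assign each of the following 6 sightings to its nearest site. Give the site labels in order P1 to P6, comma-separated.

Z-10, Z-10, Z-6, Z-2, Z-2, Z-1

P1 → Z-10 (d²=491446098.00)
P2 → Z-10 (d²=165409057.00)
P3 → Z-6 (d²=88419209.00)
P4 → Z-2 (d²=89129873.00)
P5 → Z-2 (d²=1055939026.00)
P6 → Z-1 (d²=154569032.00)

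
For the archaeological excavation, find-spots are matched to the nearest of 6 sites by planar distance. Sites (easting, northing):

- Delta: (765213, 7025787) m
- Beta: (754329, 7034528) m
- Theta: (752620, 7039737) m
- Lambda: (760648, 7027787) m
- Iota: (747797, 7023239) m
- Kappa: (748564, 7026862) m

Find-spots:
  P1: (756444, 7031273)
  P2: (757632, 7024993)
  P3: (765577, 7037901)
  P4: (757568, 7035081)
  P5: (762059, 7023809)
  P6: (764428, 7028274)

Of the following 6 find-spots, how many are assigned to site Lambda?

2

P1 → Beta
P2 → Lambda
P3 → Lambda
P4 → Beta
P5 → Delta
P6 → Delta
2 of the 6 go to Lambda.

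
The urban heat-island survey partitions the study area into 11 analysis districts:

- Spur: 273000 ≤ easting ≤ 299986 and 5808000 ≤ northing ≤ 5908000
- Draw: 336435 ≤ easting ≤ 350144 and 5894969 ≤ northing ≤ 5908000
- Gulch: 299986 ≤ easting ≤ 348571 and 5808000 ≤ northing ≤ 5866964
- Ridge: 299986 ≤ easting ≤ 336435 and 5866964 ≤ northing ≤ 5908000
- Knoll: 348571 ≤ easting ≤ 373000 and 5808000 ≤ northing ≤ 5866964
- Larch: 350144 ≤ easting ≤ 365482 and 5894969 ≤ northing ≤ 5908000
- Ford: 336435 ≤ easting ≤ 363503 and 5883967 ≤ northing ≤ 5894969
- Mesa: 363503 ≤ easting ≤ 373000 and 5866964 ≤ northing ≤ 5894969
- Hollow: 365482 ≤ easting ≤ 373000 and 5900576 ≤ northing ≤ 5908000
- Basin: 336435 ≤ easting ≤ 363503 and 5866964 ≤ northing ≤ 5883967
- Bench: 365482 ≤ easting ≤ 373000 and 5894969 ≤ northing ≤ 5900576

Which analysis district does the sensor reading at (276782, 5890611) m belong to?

Spur

The point has easting = 276782 and northing = 5890611.
Only Spur satisfies 273000 ≤ easting ≤ 299986 and 5808000 ≤ northing ≤ 5908000.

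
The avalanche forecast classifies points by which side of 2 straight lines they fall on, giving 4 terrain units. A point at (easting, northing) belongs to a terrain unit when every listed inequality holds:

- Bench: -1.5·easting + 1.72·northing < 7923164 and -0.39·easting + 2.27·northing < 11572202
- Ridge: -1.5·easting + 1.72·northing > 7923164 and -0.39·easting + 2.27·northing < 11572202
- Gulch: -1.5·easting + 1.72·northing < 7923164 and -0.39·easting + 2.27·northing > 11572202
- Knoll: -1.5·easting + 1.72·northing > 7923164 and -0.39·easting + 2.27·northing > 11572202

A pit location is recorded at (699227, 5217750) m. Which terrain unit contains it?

-1.5·699227 + 1.72·5217750 = 7925689.500, which is > 7923164
-0.39·699227 + 2.27·5217750 = 11571593.970, which is < 11572202
This sign pattern matches Ridge.

Ridge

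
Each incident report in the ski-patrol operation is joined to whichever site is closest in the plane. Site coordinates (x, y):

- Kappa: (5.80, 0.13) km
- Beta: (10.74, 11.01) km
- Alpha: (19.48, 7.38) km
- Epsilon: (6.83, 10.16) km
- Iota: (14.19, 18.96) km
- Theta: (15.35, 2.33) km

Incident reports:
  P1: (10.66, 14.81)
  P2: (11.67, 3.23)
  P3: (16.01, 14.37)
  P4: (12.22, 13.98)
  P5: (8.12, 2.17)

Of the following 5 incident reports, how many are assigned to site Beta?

2

P1 → Beta
P2 → Theta
P3 → Iota
P4 → Beta
P5 → Kappa
2 of the 5 go to Beta.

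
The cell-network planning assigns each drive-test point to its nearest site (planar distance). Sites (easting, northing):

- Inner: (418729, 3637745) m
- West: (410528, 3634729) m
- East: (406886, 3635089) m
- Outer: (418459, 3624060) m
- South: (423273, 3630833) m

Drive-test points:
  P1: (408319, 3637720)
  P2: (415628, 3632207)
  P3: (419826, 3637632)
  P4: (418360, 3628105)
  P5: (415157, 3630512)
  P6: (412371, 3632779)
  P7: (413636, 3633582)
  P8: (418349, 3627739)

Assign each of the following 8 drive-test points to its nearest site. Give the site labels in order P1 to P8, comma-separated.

East, West, Inner, Outer, West, West, West, Outer

P1 → East (d²=8975650.00)
P2 → West (d²=32370484.00)
P3 → Inner (d²=1216178.00)
P4 → Outer (d²=16371826.00)
P5 → West (d²=39210730.00)
P6 → West (d²=7199149.00)
P7 → West (d²=10975273.00)
P8 → Outer (d²=13547141.00)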